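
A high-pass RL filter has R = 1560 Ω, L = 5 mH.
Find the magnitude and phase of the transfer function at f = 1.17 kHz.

Step 1 — Angular frequency: ω = 2π·1170 = 7351 rad/s.
Step 2 — Transfer function: H(jω) = jωL/(R + jωL).
Step 3 — Numerator jωL = j·36.76; denominator R + jωL = 1560 + j36.76.
Step 4 — H = 0.0005549 + j0.02355.
Step 5 — Magnitude: |H| = 0.02356 (-32.6 dB); phase: φ = 88.7°.

|H| = 0.02356 (-32.6 dB), φ = 88.7°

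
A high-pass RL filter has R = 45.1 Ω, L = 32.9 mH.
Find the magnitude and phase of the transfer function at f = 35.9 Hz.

Step 1 — Angular frequency: ω = 2π·35.9 = 225.6 rad/s.
Step 2 — Transfer function: H(jω) = jωL/(R + jωL).
Step 3 — Numerator jωL = j·7.421; denominator R + jωL = 45.1 + j7.421.
Step 4 — H = 0.02636 + j0.1602.
Step 5 — Magnitude: |H| = 0.1624 (-15.8 dB); phase: φ = 80.7°.

|H| = 0.1624 (-15.8 dB), φ = 80.7°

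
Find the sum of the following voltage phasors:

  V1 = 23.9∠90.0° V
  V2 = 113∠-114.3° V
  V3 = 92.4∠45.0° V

Step 1 — Convert each phasor to rectangular form:
  V1 = 23.9·(cos(90.0°) + j·sin(90.0°)) = 0 + j23.9 V
  V2 = 113·(cos(-114.3°) + j·sin(-114.3°)) = -46.5 - j103 V
  V3 = 92.4·(cos(45.0°) + j·sin(45.0°)) = 65.34 + j65.34 V
Step 2 — Sum components: V_total = 18.84 - j13.75 V.
Step 3 — Convert to polar: |V_total| = 23.32 V, ∠V_total = -36.1°.

V_total = 23.32∠-36.1° V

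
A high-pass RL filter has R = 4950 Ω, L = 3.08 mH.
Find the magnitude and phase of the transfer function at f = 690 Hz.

Step 1 — Angular frequency: ω = 2π·690 = 4335 rad/s.
Step 2 — Transfer function: H(jω) = jωL/(R + jωL).
Step 3 — Numerator jωL = j·13.35; denominator R + jωL = 4950 + j13.35.
Step 4 — H = 7.277e-06 + j0.002698.
Step 5 — Magnitude: |H| = 0.002698 (-51.4 dB); phase: φ = 89.8°.

|H| = 0.002698 (-51.4 dB), φ = 89.8°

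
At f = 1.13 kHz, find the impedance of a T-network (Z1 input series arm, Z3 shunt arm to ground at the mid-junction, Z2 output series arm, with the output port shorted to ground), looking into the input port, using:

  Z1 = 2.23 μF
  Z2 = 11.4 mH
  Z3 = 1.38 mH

Step 1 — Angular frequency: ω = 2π·f = 2π·1130 = 7100 rad/s.
Step 2 — Component impedances:
  Z1: Z = 1/(jωC) = -j/(ω·C) = 0 - j63.16 Ω
  Z2: Z = jωL = j·7100·0.0114 = 0 + j80.94 Ω
  Z3: Z = jωL = j·7100·0.00138 = 0 + j9.798 Ω
Step 3 — With the output port shorted to ground, the output series arm Z2 runs from the junction to ground; the shunt arm Z3 also runs from the junction to ground. They appear in parallel: Z3 || Z2 = 0 + j8.74 Ω.
Step 4 — Series with input arm Z1: Z_in = Z1 + (Z3 || Z2) = 0 - j54.42 Ω = 54.42∠-90.0° Ω.

Z = 0 - j54.42 Ω = 54.42∠-90.0° Ω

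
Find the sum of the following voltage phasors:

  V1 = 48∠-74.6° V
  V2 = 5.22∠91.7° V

Step 1 — Convert each phasor to rectangular form:
  V1 = 48·(cos(-74.6°) + j·sin(-74.6°)) = 12.75 - j46.28 V
  V2 = 5.22·(cos(91.7°) + j·sin(91.7°)) = -0.1549 + j5.218 V
Step 2 — Sum components: V_total = 12.59 - j41.06 V.
Step 3 — Convert to polar: |V_total| = 42.95 V, ∠V_total = -73.0°.

V_total = 42.95∠-73.0° V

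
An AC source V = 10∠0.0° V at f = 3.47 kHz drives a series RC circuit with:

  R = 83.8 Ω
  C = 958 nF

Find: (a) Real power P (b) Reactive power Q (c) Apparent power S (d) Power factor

Step 1 — Angular frequency: ω = 2π·f = 2π·3470 = 2.18e+04 rad/s.
Step 2 — Component impedances:
  R: Z = R = 83.8 Ω
  C: Z = 1/(jωC) = -j/(ω·C) = 0 - j47.88 Ω
Step 3 — Series combination: Z_total = R + C = 83.8 - j47.88 Ω = 96.51∠-29.7° Ω.
Step 4 — Source phasor: V = 10∠0.0° V = 10 V.
Step 5 — Current: I = V / Z = 0.08997 + j0.0514 A = 0.1036∠29.7° A.
Step 6 — Complex power: S = V·I* = 0.8997 - j0.514 VA.
Step 7 — Real power: P = Re(S) = 0.8997 W.
Step 8 — Reactive power: Q = Im(S) = -0.514 VAR.
Step 9 — Apparent power: |S| = 1.036 VA.
Step 10 — Power factor: PF = P/|S| = 0.8683 (leading).

(a) P = 0.8997 W  (b) Q = -0.514 VAR  (c) S = 1.036 VA  (d) PF = 0.8683 (leading)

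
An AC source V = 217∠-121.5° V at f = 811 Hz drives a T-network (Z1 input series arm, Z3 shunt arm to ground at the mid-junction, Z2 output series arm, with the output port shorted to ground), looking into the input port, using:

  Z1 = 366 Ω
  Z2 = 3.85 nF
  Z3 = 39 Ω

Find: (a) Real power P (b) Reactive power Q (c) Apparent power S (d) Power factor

Step 1 — Angular frequency: ω = 2π·f = 2π·811 = 5096 rad/s.
Step 2 — Component impedances:
  Z1: Z = R = 366 Ω
  Z2: Z = 1/(jωC) = -j/(ω·C) = 0 - j5.097e+04 Ω
  Z3: Z = R = 39 Ω
Step 3 — With the output port shorted to ground, the output series arm Z2 runs from the junction to ground; the shunt arm Z3 also runs from the junction to ground. They appear in parallel: Z3 || Z2 = 39 - j0.02984 Ω.
Step 4 — Series with input arm Z1: Z_in = Z1 + (Z3 || Z2) = 405 - j0.02984 Ω = 405∠-0.0° Ω.
Step 5 — Source phasor: V = 217∠-121.5° V = -113.4 - j185 V.
Step 6 — Current: I = V / Z = -0.2799 - j0.4569 A = 0.5358∠-121.5° A.
Step 7 — Complex power: S = V·I* = 116.3 - j0.008566 VA.
Step 8 — Real power: P = Re(S) = 116.3 W.
Step 9 — Reactive power: Q = Im(S) = -0.008566 VAR.
Step 10 — Apparent power: |S| = 116.3 VA.
Step 11 — Power factor: PF = P/|S| = 1 (leading).

(a) P = 116.3 W  (b) Q = -0.008566 VAR  (c) S = 116.3 VA  (d) PF = 1 (leading)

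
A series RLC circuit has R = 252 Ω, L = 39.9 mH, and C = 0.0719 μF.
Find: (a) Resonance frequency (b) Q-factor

Step 1 — Resonance condition Im(Z)=0 gives ω₀ = 1/√(LC).
Step 2 — ω₀ = 1/√(0.0399·7.19e-08) = 1.867e+04 rad/s.
Step 3 — f₀ = ω₀/(2π) = 2971 Hz.
Step 4 — Series Q: Q = ω₀L/R = 1.867e+04·0.0399/252 = 2.956.

(a) f₀ = 2971 Hz  (b) Q = 2.956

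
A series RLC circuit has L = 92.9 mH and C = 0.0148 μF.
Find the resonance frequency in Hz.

Step 1 — Resonance condition Im(Z)=0 gives ω₀ = 1/√(LC).
Step 2 — ω₀ = 1/√(0.0929·1.48e-08) = 2.697e+04 rad/s.
Step 3 — f₀ = ω₀/(2π) = 4292 Hz.

f₀ = 4292 Hz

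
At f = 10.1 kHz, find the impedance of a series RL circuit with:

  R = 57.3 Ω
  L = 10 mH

Step 1 — Angular frequency: ω = 2π·f = 2π·1.01e+04 = 6.346e+04 rad/s.
Step 2 — Component impedances:
  R: Z = R = 57.3 Ω
  L: Z = jωL = j·6.346e+04·0.01 = 0 + j634.6 Ω
Step 3 — Series combination: Z_total = R + L = 57.3 + j634.6 Ω = 637.2∠84.8° Ω.

Z = 57.3 + j634.6 Ω = 637.2∠84.8° Ω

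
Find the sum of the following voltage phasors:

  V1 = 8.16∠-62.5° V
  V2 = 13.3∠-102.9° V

Step 1 — Convert each phasor to rectangular form:
  V1 = 8.16·(cos(-62.5°) + j·sin(-62.5°)) = 3.768 - j7.238 V
  V2 = 13.3·(cos(-102.9°) + j·sin(-102.9°)) = -2.969 - j12.96 V
Step 2 — Sum components: V_total = 0.7986 - j20.2 V.
Step 3 — Convert to polar: |V_total| = 20.22 V, ∠V_total = -87.7°.

V_total = 20.22∠-87.7° V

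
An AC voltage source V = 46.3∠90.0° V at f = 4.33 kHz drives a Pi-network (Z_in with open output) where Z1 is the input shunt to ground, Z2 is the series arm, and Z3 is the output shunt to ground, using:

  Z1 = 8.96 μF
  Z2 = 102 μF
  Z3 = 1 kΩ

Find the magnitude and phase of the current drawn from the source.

Step 1 — Angular frequency: ω = 2π·f = 2π·4330 = 2.721e+04 rad/s.
Step 2 — Component impedances:
  Z1: Z = 1/(jωC) = -j/(ω·C) = 0 - j4.102 Ω
  Z2: Z = 1/(jωC) = -j/(ω·C) = 0 - j0.3604 Ω
  Z3: Z = R = 1000 Ω
Step 3 — With open output, the series arm Z2 and the output shunt Z3 appear in series to ground: Z2 + Z3 = 1000 - j0.3604 Ω.
Step 4 — Parallel with input shunt Z1: Z_in = Z1 || (Z2 + Z3) = 0.01683 - j4.102 Ω = 4.102∠-89.8° Ω.
Step 5 — Source phasor: V = 46.3∠90.0° V = 0 + j46.3 V.
Step 6 — Ohm's law: I = V / Z_total = (0 + j46.3) / (0.01683 - j4.102) = -11.29 + j0.0463 A.
Step 7 — Convert to polar: |I| = 11.29 A, ∠I = 179.8°.

I = 11.29∠179.8° A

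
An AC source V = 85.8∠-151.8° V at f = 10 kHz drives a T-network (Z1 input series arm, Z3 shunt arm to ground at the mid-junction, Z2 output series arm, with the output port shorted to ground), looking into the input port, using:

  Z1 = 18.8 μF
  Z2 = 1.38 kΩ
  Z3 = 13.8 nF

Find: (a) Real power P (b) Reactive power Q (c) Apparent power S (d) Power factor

Step 1 — Angular frequency: ω = 2π·f = 2π·1e+04 = 6.283e+04 rad/s.
Step 2 — Component impedances:
  Z1: Z = 1/(jωC) = -j/(ω·C) = 0 - j0.8466 Ω
  Z2: Z = R = 1380 Ω
  Z3: Z = 1/(jωC) = -j/(ω·C) = 0 - j1153 Ω
Step 3 — With the output port shorted to ground, the output series arm Z2 runs from the junction to ground; the shunt arm Z3 also runs from the junction to ground. They appear in parallel: Z3 || Z2 = 567.5 - j679 Ω.
Step 4 — Series with input arm Z1: Z_in = Z1 + (Z3 || Z2) = 567.5 - j679.9 Ω = 885.6∠-50.1° Ω.
Step 5 — Source phasor: V = 85.8∠-151.8° V = -75.62 - j40.54 V.
Step 6 — Current: I = V / Z = -0.01957 - j0.09489 A = 0.09688∠-101.7° A.
Step 7 — Complex power: S = V·I* = 5.327 - j6.382 VA.
Step 8 — Real power: P = Re(S) = 5.327 W.
Step 9 — Reactive power: Q = Im(S) = -6.382 VAR.
Step 10 — Apparent power: |S| = 8.313 VA.
Step 11 — Power factor: PF = P/|S| = 0.6408 (leading).

(a) P = 5.327 W  (b) Q = -6.382 VAR  (c) S = 8.313 VA  (d) PF = 0.6408 (leading)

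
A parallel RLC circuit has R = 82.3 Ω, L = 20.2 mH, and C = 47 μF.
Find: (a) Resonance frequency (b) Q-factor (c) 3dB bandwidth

Step 1 — Resonance: ω₀ = 1/√(LC) = 1/√(0.0202·4.7e-05) = 1026 rad/s.
Step 2 — f₀ = ω₀/(2π) = 163.3 Hz.
Step 3 — Parallel Q: Q = R/(ω₀L) = 82.3/(1026·0.0202) = 3.97.
Step 4 — Bandwidth: Δω = ω₀/Q = 258.5 rad/s; BW = Δω/(2π) = 41.15 Hz.

(a) f₀ = 163.3 Hz  (b) Q = 3.97  (c) BW = 41.15 Hz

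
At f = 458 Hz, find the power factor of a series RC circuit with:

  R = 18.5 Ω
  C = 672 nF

Step 1 — Angular frequency: ω = 2π·f = 2π·458 = 2878 rad/s.
Step 2 — Component impedances:
  R: Z = R = 18.5 Ω
  C: Z = 1/(jωC) = -j/(ω·C) = 0 - j517.1 Ω
Step 3 — Series combination: Z_total = R + C = 18.5 - j517.1 Ω = 517.4∠-88.0° Ω.
Step 4 — Power factor: PF = cos(φ) = Re(Z)/|Z| = 18.5/517.44 = 0.03575.
Step 5 — Type: Im(Z) = -517.1 ⇒ leading (phase φ = -88.0°).

PF = 0.03575 (leading, φ = -88.0°)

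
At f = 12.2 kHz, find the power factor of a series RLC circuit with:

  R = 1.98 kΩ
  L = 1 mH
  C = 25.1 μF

Step 1 — Angular frequency: ω = 2π·f = 2π·1.22e+04 = 7.665e+04 rad/s.
Step 2 — Component impedances:
  R: Z = R = 1980 Ω
  L: Z = jωL = j·7.665e+04·0.001 = 0 + j76.65 Ω
  C: Z = 1/(jωC) = -j/(ω·C) = 0 - j0.5197 Ω
Step 3 — Series combination: Z_total = R + L + C = 1980 + j76.14 Ω = 1981∠2.2° Ω.
Step 4 — Power factor: PF = cos(φ) = Re(Z)/|Z| = 1980/1981.46 = 0.9993.
Step 5 — Type: Im(Z) = 76.14 ⇒ lagging (phase φ = 2.2°).

PF = 0.9993 (lagging, φ = 2.2°)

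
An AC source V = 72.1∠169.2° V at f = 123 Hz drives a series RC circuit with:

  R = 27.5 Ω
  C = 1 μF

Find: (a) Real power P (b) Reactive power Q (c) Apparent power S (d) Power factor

Step 1 — Angular frequency: ω = 2π·f = 2π·123 = 772.8 rad/s.
Step 2 — Component impedances:
  R: Z = R = 27.5 Ω
  C: Z = 1/(jωC) = -j/(ω·C) = 0 - j1294 Ω
Step 3 — Series combination: Z_total = R + C = 27.5 - j1294 Ω = 1294∠-88.8° Ω.
Step 4 — Source phasor: V = 72.1∠169.2° V = -70.82 + j13.51 V.
Step 5 — Current: I = V / Z = -0.0116 - j0.05449 A = 0.05571∠-102.0° A.
Step 6 — Complex power: S = V·I* = 0.08534 - j4.016 VA.
Step 7 — Real power: P = Re(S) = 0.08534 W.
Step 8 — Reactive power: Q = Im(S) = -4.016 VAR.
Step 9 — Apparent power: |S| = 4.017 VA.
Step 10 — Power factor: PF = P/|S| = 0.02125 (leading).

(a) P = 0.08534 W  (b) Q = -4.016 VAR  (c) S = 4.017 VA  (d) PF = 0.02125 (leading)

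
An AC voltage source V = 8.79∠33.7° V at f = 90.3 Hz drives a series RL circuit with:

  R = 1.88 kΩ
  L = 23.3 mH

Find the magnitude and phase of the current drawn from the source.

Step 1 — Angular frequency: ω = 2π·f = 2π·90.3 = 567.4 rad/s.
Step 2 — Component impedances:
  R: Z = R = 1880 Ω
  L: Z = jωL = j·567.4·0.0233 = 0 + j13.22 Ω
Step 3 — Series combination: Z_total = R + L = 1880 + j13.22 Ω = 1880∠0.4° Ω.
Step 4 — Source phasor: V = 8.79∠33.7° V = 7.313 + j4.877 V.
Step 5 — Ohm's law: I = V / Z_total = (7.313 + j4.877) / (1880 + j13.22) = 0.003908 + j0.002567 A.
Step 6 — Convert to polar: |I| = 0.004675 A, ∠I = 33.3°.

I = 0.004675∠33.3° A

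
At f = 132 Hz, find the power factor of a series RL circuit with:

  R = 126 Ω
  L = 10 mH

Step 1 — Angular frequency: ω = 2π·f = 2π·132 = 829.4 rad/s.
Step 2 — Component impedances:
  R: Z = R = 126 Ω
  L: Z = jωL = j·829.4·0.01 = 0 + j8.294 Ω
Step 3 — Series combination: Z_total = R + L = 126 + j8.294 Ω = 126.3∠3.8° Ω.
Step 4 — Power factor: PF = cos(φ) = Re(Z)/|Z| = 126/126.273 = 0.9978.
Step 5 — Type: Im(Z) = 8.294 ⇒ lagging (phase φ = 3.8°).

PF = 0.9978 (lagging, φ = 3.8°)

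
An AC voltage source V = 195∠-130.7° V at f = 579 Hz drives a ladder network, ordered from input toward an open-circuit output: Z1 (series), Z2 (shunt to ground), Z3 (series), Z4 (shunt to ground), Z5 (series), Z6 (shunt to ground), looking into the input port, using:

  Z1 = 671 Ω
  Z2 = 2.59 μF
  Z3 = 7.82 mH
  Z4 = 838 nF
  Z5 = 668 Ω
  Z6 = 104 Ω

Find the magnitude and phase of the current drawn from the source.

Step 1 — Angular frequency: ω = 2π·f = 2π·579 = 3638 rad/s.
Step 2 — Component impedances:
  Z1: Z = R = 671 Ω
  Z2: Z = 1/(jωC) = -j/(ω·C) = 0 - j106.1 Ω
  Z3: Z = jωL = j·3638·0.00782 = 0 + j28.45 Ω
  Z4: Z = 1/(jωC) = -j/(ω·C) = 0 - j328 Ω
  Z5: Z = R = 668 Ω
  Z6: Z = R = 104 Ω
Step 3 — Ladder network (open output): work backward from the far end, alternating series and parallel combinations. Z_in = 680.5 - j77.6 Ω = 684.9∠-6.5° Ω.
Step 4 — Source phasor: V = 195∠-130.7° V = -127.2 - j147.8 V.
Step 5 — Ohm's law: I = V / Z_total = (-127.2 - j147.8) / (680.5 - j77.6) = -0.16 - j0.2355 A.
Step 6 — Convert to polar: |I| = 0.2847 A, ∠I = -124.2°.

I = 0.2847∠-124.2° A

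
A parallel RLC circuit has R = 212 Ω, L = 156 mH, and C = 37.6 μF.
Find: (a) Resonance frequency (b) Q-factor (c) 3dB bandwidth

Step 1 — Resonance: ω₀ = 1/√(LC) = 1/√(0.156·3.76e-05) = 412.9 rad/s.
Step 2 — f₀ = ω₀/(2π) = 65.71 Hz.
Step 3 — Parallel Q: Q = R/(ω₀L) = 212/(412.9·0.156) = 3.291.
Step 4 — Bandwidth: Δω = ω₀/Q = 125.5 rad/s; BW = Δω/(2π) = 19.97 Hz.

(a) f₀ = 65.71 Hz  (b) Q = 3.291  (c) BW = 19.97 Hz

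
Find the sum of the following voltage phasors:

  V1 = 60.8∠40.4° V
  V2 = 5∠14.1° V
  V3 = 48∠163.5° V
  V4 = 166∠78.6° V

Step 1 — Convert each phasor to rectangular form:
  V1 = 60.8·(cos(40.4°) + j·sin(40.4°)) = 46.3 + j39.41 V
  V2 = 5·(cos(14.1°) + j·sin(14.1°)) = 4.849 + j1.218 V
  V3 = 48·(cos(163.5°) + j·sin(163.5°)) = -46.02 + j13.63 V
  V4 = 166·(cos(78.6°) + j·sin(78.6°)) = 32.81 + j162.7 V
Step 2 — Sum components: V_total = 37.94 + j217 V.
Step 3 — Convert to polar: |V_total| = 220.3 V, ∠V_total = 80.1°.

V_total = 220.3∠80.1° V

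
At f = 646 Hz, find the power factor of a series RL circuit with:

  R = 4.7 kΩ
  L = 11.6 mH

Step 1 — Angular frequency: ω = 2π·f = 2π·646 = 4059 rad/s.
Step 2 — Component impedances:
  R: Z = R = 4700 Ω
  L: Z = jωL = j·4059·0.0116 = 0 + j47.08 Ω
Step 3 — Series combination: Z_total = R + L = 4700 + j47.08 Ω = 4700∠0.6° Ω.
Step 4 — Power factor: PF = cos(φ) = Re(Z)/|Z| = 4700/4700.24 = 0.9999.
Step 5 — Type: Im(Z) = 47.08 ⇒ lagging (phase φ = 0.6°).

PF = 0.9999 (lagging, φ = 0.6°)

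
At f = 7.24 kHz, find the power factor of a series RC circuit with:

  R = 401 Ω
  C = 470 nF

Step 1 — Angular frequency: ω = 2π·f = 2π·7240 = 4.549e+04 rad/s.
Step 2 — Component impedances:
  R: Z = R = 401 Ω
  C: Z = 1/(jωC) = -j/(ω·C) = 0 - j46.77 Ω
Step 3 — Series combination: Z_total = R + C = 401 - j46.77 Ω = 403.7∠-6.7° Ω.
Step 4 — Power factor: PF = cos(φ) = Re(Z)/|Z| = 401/403.7 = 0.9933.
Step 5 — Type: Im(Z) = -46.77 ⇒ leading (phase φ = -6.7°).

PF = 0.9933 (leading, φ = -6.7°)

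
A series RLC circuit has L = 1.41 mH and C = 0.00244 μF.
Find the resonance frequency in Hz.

Step 1 — Resonance condition Im(Z)=0 gives ω₀ = 1/√(LC).
Step 2 — ω₀ = 1/√(0.00141·2.44e-09) = 5.391e+05 rad/s.
Step 3 — f₀ = ω₀/(2π) = 8.581e+04 Hz.

f₀ = 8.581e+04 Hz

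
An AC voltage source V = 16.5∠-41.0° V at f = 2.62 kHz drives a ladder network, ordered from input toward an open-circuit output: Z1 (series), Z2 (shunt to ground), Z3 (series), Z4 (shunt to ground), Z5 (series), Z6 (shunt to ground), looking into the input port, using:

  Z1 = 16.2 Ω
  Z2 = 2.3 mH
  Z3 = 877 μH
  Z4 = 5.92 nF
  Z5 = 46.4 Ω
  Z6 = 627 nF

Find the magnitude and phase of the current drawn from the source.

Step 1 — Angular frequency: ω = 2π·f = 2π·2620 = 1.646e+04 rad/s.
Step 2 — Component impedances:
  Z1: Z = R = 16.2 Ω
  Z2: Z = jωL = j·1.646e+04·0.0023 = 0 + j37.86 Ω
  Z3: Z = jωL = j·1.646e+04·0.000877 = 0 + j14.44 Ω
  Z4: Z = 1/(jωC) = -j/(ω·C) = 0 - j1.026e+04 Ω
  Z5: Z = R = 46.4 Ω
  Z6: Z = 1/(jωC) = -j/(ω·C) = 0 - j96.88 Ω
Step 3 — Ladder network (open output): work backward from the far end, alternating series and parallel combinations. Z_in = 32.52 + j53.59 Ω = 62.69∠58.7° Ω.
Step 4 — Source phasor: V = 16.5∠-41.0° V = 12.45 - j10.82 V.
Step 5 — Ohm's law: I = V / Z_total = (12.45 - j10.82) / (32.52 + j53.59) = -0.04457 - j0.2594 A.
Step 6 — Convert to polar: |I| = 0.2632 A, ∠I = -99.7°.

I = 0.2632∠-99.7° A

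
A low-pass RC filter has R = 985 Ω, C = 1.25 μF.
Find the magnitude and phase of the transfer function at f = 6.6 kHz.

Step 1 — Angular frequency: ω = 2π·6600 = 4.147e+04 rad/s.
Step 2 — Transfer function: H(jω) = 1/(1 + jωRC).
Step 3 — Denominator: 1 + jωRC = 1 + j·4.147e+04·985·1.25e-06 = 1 + j51.06.
Step 4 — H = 0.0003834 - j0.01958.
Step 5 — Magnitude: |H| = 0.01958 (-34.2 dB); phase: φ = -88.9°.

|H| = 0.01958 (-34.2 dB), φ = -88.9°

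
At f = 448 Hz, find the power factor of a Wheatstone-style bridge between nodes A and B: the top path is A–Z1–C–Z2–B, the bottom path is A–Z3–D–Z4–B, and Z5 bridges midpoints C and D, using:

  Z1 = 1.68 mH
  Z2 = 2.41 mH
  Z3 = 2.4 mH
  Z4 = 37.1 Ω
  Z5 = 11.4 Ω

Step 1 — Angular frequency: ω = 2π·f = 2π·448 = 2815 rad/s.
Step 2 — Component impedances:
  Z1: Z = jωL = j·2815·0.00168 = 0 + j4.729 Ω
  Z2: Z = jωL = j·2815·0.00241 = 0 + j6.784 Ω
  Z3: Z = jωL = j·2815·0.0024 = 0 + j6.756 Ω
  Z4: Z = R = 37.1 Ω
  Z5: Z = R = 11.4 Ω
Step 3 — Bridge requires nodal analysis (the Z5 bridge couples midpoints C and D, so the two paths cannot be reduced to a simple series/parallel combination). Setting node B to ground and injecting 1 A at node A, the 3-node admittance system at A, C, D solves to V_A = Z_AB = 2.376 + j9.115 Ω = 9.42∠75.4° Ω.
Step 4 — Power factor: PF = cos(φ) = Re(Z)/|Z| = 2.3763/9.4201 = 0.2523.
Step 5 — Type: Im(Z) = 9.115 ⇒ lagging (phase φ = 75.4°).

PF = 0.2523 (lagging, φ = 75.4°)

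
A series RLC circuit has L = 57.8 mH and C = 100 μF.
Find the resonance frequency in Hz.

Step 1 — Resonance condition Im(Z)=0 gives ω₀ = 1/√(LC).
Step 2 — ω₀ = 1/√(0.0578·0.0001) = 415.9 rad/s.
Step 3 — f₀ = ω₀/(2π) = 66.2 Hz.

f₀ = 66.2 Hz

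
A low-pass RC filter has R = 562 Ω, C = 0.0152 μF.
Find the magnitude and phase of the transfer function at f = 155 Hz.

Step 1 — Angular frequency: ω = 2π·155 = 973.9 rad/s.
Step 2 — Transfer function: H(jω) = 1/(1 + jωRC).
Step 3 — Denominator: 1 + jωRC = 1 + j·973.9·562·1.52e-08 = 1 + j0.008319.
Step 4 — H = 0.9999 - j0.008319.
Step 5 — Magnitude: |H| = 1 (-0.0 dB); phase: φ = -0.5°.

|H| = 1 (-0.0 dB), φ = -0.5°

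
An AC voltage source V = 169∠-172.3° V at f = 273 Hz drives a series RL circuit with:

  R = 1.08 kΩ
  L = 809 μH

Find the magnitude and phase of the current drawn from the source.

Step 1 — Angular frequency: ω = 2π·f = 2π·273 = 1715 rad/s.
Step 2 — Component impedances:
  R: Z = R = 1080 Ω
  L: Z = jωL = j·1715·0.000809 = 0 + j1.388 Ω
Step 3 — Series combination: Z_total = R + L = 1080 + j1.388 Ω = 1080∠0.1° Ω.
Step 4 — Source phasor: V = 169∠-172.3° V = -167.5 - j22.64 V.
Step 5 — Ohm's law: I = V / Z_total = (-167.5 - j22.64) / (1080 + j1.388) = -0.1551 - j0.02077 A.
Step 6 — Convert to polar: |I| = 0.1565 A, ∠I = -172.4°.

I = 0.1565∠-172.4° A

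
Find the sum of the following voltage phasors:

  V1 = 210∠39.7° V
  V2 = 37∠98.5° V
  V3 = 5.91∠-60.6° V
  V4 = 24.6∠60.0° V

Step 1 — Convert each phasor to rectangular form:
  V1 = 210·(cos(39.7°) + j·sin(39.7°)) = 161.6 + j134.1 V
  V2 = 37·(cos(98.5°) + j·sin(98.5°)) = -5.469 + j36.59 V
  V3 = 5.91·(cos(-60.6°) + j·sin(-60.6°)) = 2.901 - j5.149 V
  V4 = 24.6·(cos(60.0°) + j·sin(60.0°)) = 12.3 + j21.3 V
Step 2 — Sum components: V_total = 171.3 + j186.9 V.
Step 3 — Convert to polar: |V_total| = 253.5 V, ∠V_total = 47.5°.

V_total = 253.5∠47.5° V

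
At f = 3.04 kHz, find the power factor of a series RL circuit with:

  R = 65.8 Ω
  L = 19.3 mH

Step 1 — Angular frequency: ω = 2π·f = 2π·3040 = 1.91e+04 rad/s.
Step 2 — Component impedances:
  R: Z = R = 65.8 Ω
  L: Z = jωL = j·1.91e+04·0.0193 = 0 + j368.6 Ω
Step 3 — Series combination: Z_total = R + L = 65.8 + j368.6 Ω = 374.5∠79.9° Ω.
Step 4 — Power factor: PF = cos(φ) = Re(Z)/|Z| = 65.8/374.5 = 0.1757.
Step 5 — Type: Im(Z) = 368.6 ⇒ lagging (phase φ = 79.9°).

PF = 0.1757 (lagging, φ = 79.9°)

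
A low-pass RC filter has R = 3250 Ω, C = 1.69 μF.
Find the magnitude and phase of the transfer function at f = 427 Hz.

Step 1 — Angular frequency: ω = 2π·427 = 2683 rad/s.
Step 2 — Transfer function: H(jω) = 1/(1 + jωRC).
Step 3 — Denominator: 1 + jωRC = 1 + j·2683·3250·1.69e-06 = 1 + j14.74.
Step 4 — H = 0.004584 - j0.06755.
Step 5 — Magnitude: |H| = 0.06771 (-23.4 dB); phase: φ = -86.1°.

|H| = 0.06771 (-23.4 dB), φ = -86.1°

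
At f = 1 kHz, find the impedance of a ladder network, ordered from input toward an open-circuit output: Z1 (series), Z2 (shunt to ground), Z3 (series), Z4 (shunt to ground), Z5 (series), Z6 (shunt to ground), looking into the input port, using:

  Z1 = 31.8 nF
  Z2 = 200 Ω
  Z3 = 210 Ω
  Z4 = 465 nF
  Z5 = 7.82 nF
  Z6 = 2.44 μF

Step 1 — Angular frequency: ω = 2π·f = 2π·1000 = 6283 rad/s.
Step 2 — Component impedances:
  Z1: Z = 1/(jωC) = -j/(ω·C) = 0 - j5005 Ω
  Z2: Z = R = 200 Ω
  Z3: Z = R = 210 Ω
  Z4: Z = 1/(jωC) = -j/(ω·C) = 0 - j342.3 Ω
  Z5: Z = 1/(jωC) = -j/(ω·C) = 0 - j2.035e+04 Ω
  Z6: Z = 1/(jωC) = -j/(ω·C) = 0 - j65.23 Ω
Step 3 — Ladder network (open output): work backward from the far end, alternating series and parallel combinations. Z_in = 141.7 - j5053 Ω = 5055∠-88.4° Ω.

Z = 141.7 - j5053 Ω = 5055∠-88.4° Ω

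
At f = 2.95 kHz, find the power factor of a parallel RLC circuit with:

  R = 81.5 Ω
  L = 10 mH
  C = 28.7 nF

Step 1 — Angular frequency: ω = 2π·f = 2π·2950 = 1.854e+04 rad/s.
Step 2 — Component impedances:
  R: Z = R = 81.5 Ω
  L: Z = jωL = j·1.854e+04·0.01 = 0 + j185.4 Ω
  C: Z = 1/(jωC) = -j/(ω·C) = 0 - j1880 Ω
Step 3 — Parallel combination: 1/Z_total = 1/R + 1/L + 1/C; Z_total = 70.44 + j27.92 Ω = 75.77∠21.6° Ω.
Step 4 — Power factor: PF = cos(φ) = Re(Z)/|Z| = 70.435/75.766 = 0.9296.
Step 5 — Type: Im(Z) = 27.92 ⇒ lagging (phase φ = 21.6°).

PF = 0.9296 (lagging, φ = 21.6°)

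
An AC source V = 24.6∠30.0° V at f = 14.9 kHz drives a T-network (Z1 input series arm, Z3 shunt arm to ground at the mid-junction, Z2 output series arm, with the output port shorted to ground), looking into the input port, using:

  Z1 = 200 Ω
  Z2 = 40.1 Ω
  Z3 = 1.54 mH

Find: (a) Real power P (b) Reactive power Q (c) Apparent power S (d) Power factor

Step 1 — Angular frequency: ω = 2π·f = 2π·1.49e+04 = 9.362e+04 rad/s.
Step 2 — Component impedances:
  Z1: Z = R = 200 Ω
  Z2: Z = R = 40.1 Ω
  Z3: Z = jωL = j·9.362e+04·0.00154 = 0 + j144.2 Ω
Step 3 — With the output port shorted to ground, the output series arm Z2 runs from the junction to ground; the shunt arm Z3 also runs from the junction to ground. They appear in parallel: Z3 || Z2 = 37.22 + j10.35 Ω.
Step 4 — Series with input arm Z1: Z_in = Z1 + (Z3 || Z2) = 237.2 + j10.35 Ω = 237.4∠2.5° Ω.
Step 5 — Source phasor: V = 24.6∠30.0° V = 21.3 + j12.3 V.
Step 6 — Current: I = V / Z = 0.0919 + j0.04784 A = 0.1036∠27.5° A.
Step 7 — Complex power: S = V·I* = 2.546 + j0.1111 VA.
Step 8 — Real power: P = Re(S) = 2.546 W.
Step 9 — Reactive power: Q = Im(S) = 0.1111 VAR.
Step 10 — Apparent power: |S| = 2.549 VA.
Step 11 — Power factor: PF = P/|S| = 0.999 (lagging).

(a) P = 2.546 W  (b) Q = 0.1111 VAR  (c) S = 2.549 VA  (d) PF = 0.999 (lagging)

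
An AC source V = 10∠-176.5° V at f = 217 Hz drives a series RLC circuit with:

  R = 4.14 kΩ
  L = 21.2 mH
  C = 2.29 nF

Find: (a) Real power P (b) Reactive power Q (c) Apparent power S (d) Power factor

Step 1 — Angular frequency: ω = 2π·f = 2π·217 = 1363 rad/s.
Step 2 — Component impedances:
  R: Z = R = 4140 Ω
  L: Z = jωL = j·1363·0.0212 = 0 + j28.91 Ω
  C: Z = 1/(jωC) = -j/(ω·C) = 0 - j3.203e+05 Ω
Step 3 — Series combination: Z_total = R + L + C = 4140 - j3.202e+05 Ω = 3.203e+05∠-89.3° Ω.
Step 4 — Source phasor: V = 10∠-176.5° V = -9.981 - j0.6105 V.
Step 5 — Current: I = V / Z = 1.503e-06 - j3.119e-05 A = 3.122e-05∠-87.2° A.
Step 6 — Complex power: S = V·I* = 4.036e-06 - j0.0003122 VA.
Step 7 — Real power: P = Re(S) = 4.036e-06 W.
Step 8 — Reactive power: Q = Im(S) = -0.0003122 VAR.
Step 9 — Apparent power: |S| = 0.0003122 VA.
Step 10 — Power factor: PF = P/|S| = 0.01293 (leading).

(a) P = 4.036e-06 W  (b) Q = -0.0003122 VAR  (c) S = 0.0003122 VA  (d) PF = 0.01293 (leading)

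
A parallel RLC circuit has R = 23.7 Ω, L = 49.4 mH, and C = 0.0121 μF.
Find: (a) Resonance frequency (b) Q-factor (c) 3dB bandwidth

Step 1 — Resonance: ω₀ = 1/√(LC) = 1/√(0.0494·1.21e-08) = 4.09e+04 rad/s.
Step 2 — f₀ = ω₀/(2π) = 6510 Hz.
Step 3 — Parallel Q: Q = R/(ω₀L) = 23.7/(4.09e+04·0.0494) = 0.01173.
Step 4 — Bandwidth: Δω = ω₀/Q = 3.487e+06 rad/s; BW = Δω/(2π) = 5.55e+05 Hz.

(a) f₀ = 6510 Hz  (b) Q = 0.01173  (c) BW = 5.55e+05 Hz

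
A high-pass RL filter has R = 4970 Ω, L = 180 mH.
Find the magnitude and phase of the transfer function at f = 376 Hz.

Step 1 — Angular frequency: ω = 2π·376 = 2362 rad/s.
Step 2 — Transfer function: H(jω) = jωL/(R + jωL).
Step 3 — Numerator jωL = j·425.2; denominator R + jωL = 4970 + j425.2.
Step 4 — H = 0.007268 + j0.08494.
Step 5 — Magnitude: |H| = 0.08525 (-21.4 dB); phase: φ = 85.1°.

|H| = 0.08525 (-21.4 dB), φ = 85.1°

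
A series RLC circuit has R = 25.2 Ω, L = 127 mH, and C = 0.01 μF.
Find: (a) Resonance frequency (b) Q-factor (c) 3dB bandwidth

Step 1 — Resonance condition Im(Z)=0 gives ω₀ = 1/√(LC).
Step 2 — ω₀ = 1/√(0.127·1e-08) = 2.806e+04 rad/s.
Step 3 — f₀ = ω₀/(2π) = 4466 Hz.
Step 4 — Series Q: Q = ω₀L/R = 2.806e+04·0.127/25.2 = 141.4.
Step 5 — 3dB bandwidth: Δω = ω₀/Q = 198.4 rad/s; BW = Δω/(2π) = 31.58 Hz.

(a) f₀ = 4466 Hz  (b) Q = 141.4  (c) BW = 31.58 Hz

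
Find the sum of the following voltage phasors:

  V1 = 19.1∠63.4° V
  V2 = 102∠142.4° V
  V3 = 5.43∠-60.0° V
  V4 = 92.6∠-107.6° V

Step 1 — Convert each phasor to rectangular form:
  V1 = 19.1·(cos(63.4°) + j·sin(63.4°)) = 8.552 + j17.08 V
  V2 = 102·(cos(142.4°) + j·sin(142.4°)) = -80.81 + j62.23 V
  V3 = 5.43·(cos(-60.0°) + j·sin(-60.0°)) = 2.715 - j4.703 V
  V4 = 92.6·(cos(-107.6°) + j·sin(-107.6°)) = -28 - j88.27 V
Step 2 — Sum components: V_total = -97.55 - j13.65 V.
Step 3 — Convert to polar: |V_total| = 98.5 V, ∠V_total = -172.0°.

V_total = 98.5∠-172.0° V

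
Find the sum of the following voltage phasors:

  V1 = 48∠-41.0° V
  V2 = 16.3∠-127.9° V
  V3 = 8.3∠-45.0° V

Step 1 — Convert each phasor to rectangular form:
  V1 = 48·(cos(-41.0°) + j·sin(-41.0°)) = 36.23 - j31.49 V
  V2 = 16.3·(cos(-127.9°) + j·sin(-127.9°)) = -10.01 - j12.86 V
  V3 = 8.3·(cos(-45.0°) + j·sin(-45.0°)) = 5.869 - j5.869 V
Step 2 — Sum components: V_total = 32.08 - j50.22 V.
Step 3 — Convert to polar: |V_total| = 59.59 V, ∠V_total = -57.4°.

V_total = 59.59∠-57.4° V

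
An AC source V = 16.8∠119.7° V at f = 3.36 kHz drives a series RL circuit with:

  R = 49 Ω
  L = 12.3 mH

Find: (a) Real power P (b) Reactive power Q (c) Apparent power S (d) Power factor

Step 1 — Angular frequency: ω = 2π·f = 2π·3360 = 2.111e+04 rad/s.
Step 2 — Component impedances:
  R: Z = R = 49 Ω
  L: Z = jωL = j·2.111e+04·0.0123 = 0 + j259.7 Ω
Step 3 — Series combination: Z_total = R + L = 49 + j259.7 Ω = 264.3∠79.3° Ω.
Step 4 — Source phasor: V = 16.8∠119.7° V = -8.324 + j14.59 V.
Step 5 — Current: I = V / Z = 0.04842 + j0.04119 A = 0.06358∠40.4° A.
Step 6 — Complex power: S = V·I* = 0.198 + j1.05 VA.
Step 7 — Real power: P = Re(S) = 0.198 W.
Step 8 — Reactive power: Q = Im(S) = 1.05 VAR.
Step 9 — Apparent power: |S| = 1.068 VA.
Step 10 — Power factor: PF = P/|S| = 0.1854 (lagging).

(a) P = 0.198 W  (b) Q = 1.05 VAR  (c) S = 1.068 VA  (d) PF = 0.1854 (lagging)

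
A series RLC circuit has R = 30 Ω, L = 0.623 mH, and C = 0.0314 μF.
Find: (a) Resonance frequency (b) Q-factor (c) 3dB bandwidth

Step 1 — Resonance: ω₀ = 1/√(LC) = 1/√(0.000623·3.14e-08) = 2.261e+05 rad/s.
Step 2 — f₀ = ω₀/(2π) = 3.598e+04 Hz.
Step 3 — Series Q: Q = ω₀L/R = 2.261e+05·0.000623/30 = 4.695.
Step 4 — Bandwidth: Δω = ω₀/Q = 4.815e+04 rad/s; BW = Δω/(2π) = 7664 Hz.

(a) f₀ = 3.598e+04 Hz  (b) Q = 4.695  (c) BW = 7664 Hz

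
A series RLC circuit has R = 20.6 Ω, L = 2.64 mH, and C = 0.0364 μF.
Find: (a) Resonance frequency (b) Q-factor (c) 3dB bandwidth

Step 1 — Resonance condition Im(Z)=0 gives ω₀ = 1/√(LC).
Step 2 — ω₀ = 1/√(0.00264·3.64e-08) = 1.02e+05 rad/s.
Step 3 — f₀ = ω₀/(2π) = 1.624e+04 Hz.
Step 4 — Series Q: Q = ω₀L/R = 1.02e+05·0.00264/20.6 = 13.07.
Step 5 — 3dB bandwidth: Δω = ω₀/Q = 7803 rad/s; BW = Δω/(2π) = 1242 Hz.

(a) f₀ = 1.624e+04 Hz  (b) Q = 13.07  (c) BW = 1242 Hz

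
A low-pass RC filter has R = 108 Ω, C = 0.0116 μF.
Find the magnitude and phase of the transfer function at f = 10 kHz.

Step 1 — Angular frequency: ω = 2π·1e+04 = 6.283e+04 rad/s.
Step 2 — Transfer function: H(jω) = 1/(1 + jωRC).
Step 3 — Denominator: 1 + jωRC = 1 + j·6.283e+04·108·1.16e-08 = 1 + j0.07872.
Step 4 — H = 0.9938 - j0.07823.
Step 5 — Magnitude: |H| = 0.9969 (-0.0 dB); phase: φ = -4.5°.

|H| = 0.9969 (-0.0 dB), φ = -4.5°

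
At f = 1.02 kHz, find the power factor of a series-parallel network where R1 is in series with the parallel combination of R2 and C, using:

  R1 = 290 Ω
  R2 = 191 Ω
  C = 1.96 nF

Step 1 — Angular frequency: ω = 2π·f = 2π·1020 = 6409 rad/s.
Step 2 — Component impedances:
  R1: Z = R = 290 Ω
  R2: Z = R = 191 Ω
  C: Z = 1/(jωC) = -j/(ω·C) = 0 - j7.961e+04 Ω
Step 3 — Parallel branch: R2 || C = 1/(1/R2 + 1/C) = 191 - j0.4582 Ω.
Step 4 — Series with R1: Z_total = R1 + (R2 || C) = 481 - j0.4582 Ω = 481∠-0.1° Ω.
Step 5 — Power factor: PF = cos(φ) = Re(Z)/|Z| = 481/481 = 1.
Step 6 — Type: Im(Z) = -0.4582 ⇒ leading (phase φ = -0.1°).

PF = 1 (leading, φ = -0.1°)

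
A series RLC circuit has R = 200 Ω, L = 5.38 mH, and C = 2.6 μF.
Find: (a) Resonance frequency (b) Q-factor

Step 1 — Resonance condition Im(Z)=0 gives ω₀ = 1/√(LC).
Step 2 — ω₀ = 1/√(0.00538·2.6e-06) = 8455 rad/s.
Step 3 — f₀ = ω₀/(2π) = 1346 Hz.
Step 4 — Series Q: Q = ω₀L/R = 8455·0.00538/200 = 0.2274.

(a) f₀ = 1346 Hz  (b) Q = 0.2274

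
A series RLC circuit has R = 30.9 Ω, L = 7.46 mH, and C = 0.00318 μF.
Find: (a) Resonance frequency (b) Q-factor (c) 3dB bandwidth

Step 1 — Resonance: ω₀ = 1/√(LC) = 1/√(0.00746·3.18e-09) = 2.053e+05 rad/s.
Step 2 — f₀ = ω₀/(2π) = 3.268e+04 Hz.
Step 3 — Series Q: Q = ω₀L/R = 2.053e+05·0.00746/30.9 = 49.57.
Step 4 — Bandwidth: Δω = ω₀/Q = 4142 rad/s; BW = Δω/(2π) = 659.2 Hz.

(a) f₀ = 3.268e+04 Hz  (b) Q = 49.57  (c) BW = 659.2 Hz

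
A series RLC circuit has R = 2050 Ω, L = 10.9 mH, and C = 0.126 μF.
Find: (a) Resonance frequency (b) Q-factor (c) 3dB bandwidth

Step 1 — Resonance: ω₀ = 1/√(LC) = 1/√(0.0109·1.26e-07) = 2.698e+04 rad/s.
Step 2 — f₀ = ω₀/(2π) = 4295 Hz.
Step 3 — Series Q: Q = ω₀L/R = 2.698e+04·0.0109/2050 = 0.1435.
Step 4 — Bandwidth: Δω = ω₀/Q = 1.881e+05 rad/s; BW = Δω/(2π) = 2.993e+04 Hz.

(a) f₀ = 4295 Hz  (b) Q = 0.1435  (c) BW = 2.993e+04 Hz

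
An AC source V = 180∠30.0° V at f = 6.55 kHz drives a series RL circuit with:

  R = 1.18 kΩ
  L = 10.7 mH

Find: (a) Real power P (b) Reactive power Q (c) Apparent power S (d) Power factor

Step 1 — Angular frequency: ω = 2π·f = 2π·6550 = 4.115e+04 rad/s.
Step 2 — Component impedances:
  R: Z = R = 1180 Ω
  L: Z = jωL = j·4.115e+04·0.0107 = 0 + j440.4 Ω
Step 3 — Series combination: Z_total = R + L = 1180 + j440.4 Ω = 1259∠20.5° Ω.
Step 4 — Source phasor: V = 180∠30.0° V = 155.9 + j90 V.
Step 5 — Current: I = V / Z = 0.1409 + j0.02367 A = 0.1429∠9.5° A.
Step 6 — Complex power: S = V·I* = 24.1 + j8.994 VA.
Step 7 — Real power: P = Re(S) = 24.1 W.
Step 8 — Reactive power: Q = Im(S) = 8.994 VAR.
Step 9 — Apparent power: |S| = 25.72 VA.
Step 10 — Power factor: PF = P/|S| = 0.9369 (lagging).

(a) P = 24.1 W  (b) Q = 8.994 VAR  (c) S = 25.72 VA  (d) PF = 0.9369 (lagging)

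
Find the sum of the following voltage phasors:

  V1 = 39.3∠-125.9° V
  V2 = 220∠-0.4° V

Step 1 — Convert each phasor to rectangular form:
  V1 = 39.3·(cos(-125.9°) + j·sin(-125.9°)) = -23.04 - j31.83 V
  V2 = 220·(cos(-0.4°) + j·sin(-0.4°)) = 220 - j1.536 V
Step 2 — Sum components: V_total = 197 - j33.37 V.
Step 3 — Convert to polar: |V_total| = 199.8 V, ∠V_total = -9.6°.

V_total = 199.8∠-9.6° V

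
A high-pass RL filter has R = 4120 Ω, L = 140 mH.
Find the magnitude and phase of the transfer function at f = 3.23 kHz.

Step 1 — Angular frequency: ω = 2π·3230 = 2.029e+04 rad/s.
Step 2 — Transfer function: H(jω) = jωL/(R + jωL).
Step 3 — Numerator jωL = j·2841; denominator R + jωL = 4120 + j2841.
Step 4 — H = 0.3223 + j0.4674.
Step 5 — Magnitude: |H| = 0.5677 (-4.9 dB); phase: φ = 55.4°.

|H| = 0.5677 (-4.9 dB), φ = 55.4°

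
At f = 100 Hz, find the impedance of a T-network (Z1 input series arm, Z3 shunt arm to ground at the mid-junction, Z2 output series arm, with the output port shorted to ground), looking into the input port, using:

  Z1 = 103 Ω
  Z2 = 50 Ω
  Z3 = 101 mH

Step 1 — Angular frequency: ω = 2π·f = 2π·100 = 628.3 rad/s.
Step 2 — Component impedances:
  Z1: Z = R = 103 Ω
  Z2: Z = R = 50 Ω
  Z3: Z = jωL = j·628.3·0.101 = 0 + j63.46 Ω
Step 3 — With the output port shorted to ground, the output series arm Z2 runs from the junction to ground; the shunt arm Z3 also runs from the junction to ground. They appear in parallel: Z3 || Z2 = 30.85 + j24.31 Ω.
Step 4 — Series with input arm Z1: Z_in = Z1 + (Z3 || Z2) = 133.8 + j24.31 Ω = 136∠10.3° Ω.

Z = 133.8 + j24.31 Ω = 136∠10.3° Ω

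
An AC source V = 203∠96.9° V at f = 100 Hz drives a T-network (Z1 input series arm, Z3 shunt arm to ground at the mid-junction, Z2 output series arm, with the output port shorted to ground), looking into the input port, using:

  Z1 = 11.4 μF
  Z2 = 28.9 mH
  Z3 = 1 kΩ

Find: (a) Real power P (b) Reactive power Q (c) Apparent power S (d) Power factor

Step 1 — Angular frequency: ω = 2π·f = 2π·100 = 628.3 rad/s.
Step 2 — Component impedances:
  Z1: Z = 1/(jωC) = -j/(ω·C) = 0 - j139.6 Ω
  Z2: Z = jωL = j·628.3·0.0289 = 0 + j18.16 Ω
  Z3: Z = R = 1000 Ω
Step 3 — With the output port shorted to ground, the output series arm Z2 runs from the junction to ground; the shunt arm Z3 also runs from the junction to ground. They appear in parallel: Z3 || Z2 = 0.3296 + j18.15 Ω.
Step 4 — Series with input arm Z1: Z_in = Z1 + (Z3 || Z2) = 0.3296 - j121.5 Ω = 121.5∠-89.8° Ω.
Step 5 — Source phasor: V = 203∠96.9° V = -24.39 + j201.5 V.
Step 6 — Current: I = V / Z = -1.66 - j0.1963 A = 1.671∠-173.3° A.
Step 7 — Complex power: S = V·I* = 0.9208 - j339.3 VA.
Step 8 — Real power: P = Re(S) = 0.9208 W.
Step 9 — Reactive power: Q = Im(S) = -339.3 VAR.
Step 10 — Apparent power: |S| = 339.3 VA.
Step 11 — Power factor: PF = P/|S| = 0.002714 (leading).

(a) P = 0.9208 W  (b) Q = -339.3 VAR  (c) S = 339.3 VA  (d) PF = 0.002714 (leading)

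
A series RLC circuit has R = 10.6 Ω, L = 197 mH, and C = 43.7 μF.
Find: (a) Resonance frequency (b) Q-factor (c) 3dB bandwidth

Step 1 — Resonance condition Im(Z)=0 gives ω₀ = 1/√(LC).
Step 2 — ω₀ = 1/√(0.197·4.37e-05) = 340.8 rad/s.
Step 3 — f₀ = ω₀/(2π) = 54.24 Hz.
Step 4 — Series Q: Q = ω₀L/R = 340.8·0.197/10.6 = 6.334.
Step 5 — 3dB bandwidth: Δω = ω₀/Q = 53.81 rad/s; BW = Δω/(2π) = 8.564 Hz.

(a) f₀ = 54.24 Hz  (b) Q = 6.334  (c) BW = 8.564 Hz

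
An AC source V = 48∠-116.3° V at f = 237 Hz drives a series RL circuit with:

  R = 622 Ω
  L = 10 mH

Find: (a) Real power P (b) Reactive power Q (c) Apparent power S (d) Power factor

Step 1 — Angular frequency: ω = 2π·f = 2π·237 = 1489 rad/s.
Step 2 — Component impedances:
  R: Z = R = 622 Ω
  L: Z = jωL = j·1489·0.01 = 0 + j14.89 Ω
Step 3 — Series combination: Z_total = R + L = 622 + j14.89 Ω = 622.2∠1.4° Ω.
Step 4 — Source phasor: V = 48∠-116.3° V = -21.27 - j43.03 V.
Step 5 — Current: I = V / Z = -0.03583 - j0.06832 A = 0.07715∠-117.7° A.
Step 6 — Complex power: S = V·I* = 3.702 + j0.08863 VA.
Step 7 — Real power: P = Re(S) = 3.702 W.
Step 8 — Reactive power: Q = Im(S) = 0.08863 VAR.
Step 9 — Apparent power: |S| = 3.703 VA.
Step 10 — Power factor: PF = P/|S| = 0.9997 (lagging).

(a) P = 3.702 W  (b) Q = 0.08863 VAR  (c) S = 3.703 VA  (d) PF = 0.9997 (lagging)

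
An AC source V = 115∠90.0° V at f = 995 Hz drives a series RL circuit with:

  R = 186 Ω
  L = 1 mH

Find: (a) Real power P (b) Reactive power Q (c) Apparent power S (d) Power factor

Step 1 — Angular frequency: ω = 2π·f = 2π·995 = 6252 rad/s.
Step 2 — Component impedances:
  R: Z = R = 186 Ω
  L: Z = jωL = j·6252·0.001 = 0 + j6.252 Ω
Step 3 — Series combination: Z_total = R + L = 186 + j6.252 Ω = 186.1∠1.9° Ω.
Step 4 — Source phasor: V = 115∠90.0° V = 0 + j115 V.
Step 5 — Current: I = V / Z = 0.02076 + j0.6176 A = 0.6179∠88.1° A.
Step 6 — Complex power: S = V·I* = 71.02 + j2.387 VA.
Step 7 — Real power: P = Re(S) = 71.02 W.
Step 8 — Reactive power: Q = Im(S) = 2.387 VAR.
Step 9 — Apparent power: |S| = 71.06 VA.
Step 10 — Power factor: PF = P/|S| = 0.9994 (lagging).

(a) P = 71.02 W  (b) Q = 2.387 VAR  (c) S = 71.06 VA  (d) PF = 0.9994 (lagging)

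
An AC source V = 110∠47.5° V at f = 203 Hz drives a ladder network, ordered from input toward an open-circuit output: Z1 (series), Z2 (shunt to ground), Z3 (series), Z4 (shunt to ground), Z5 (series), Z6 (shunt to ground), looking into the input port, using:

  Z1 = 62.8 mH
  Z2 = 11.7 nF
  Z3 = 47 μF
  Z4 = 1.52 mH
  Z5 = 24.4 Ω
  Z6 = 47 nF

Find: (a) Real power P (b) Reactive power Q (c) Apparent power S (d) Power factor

Step 1 — Angular frequency: ω = 2π·f = 2π·203 = 1275 rad/s.
Step 2 — Component impedances:
  Z1: Z = jωL = j·1275·0.0628 = 0 + j80.1 Ω
  Z2: Z = 1/(jωC) = -j/(ω·C) = 0 - j6.701e+04 Ω
  Z3: Z = 1/(jωC) = -j/(ω·C) = 0 - j16.68 Ω
  Z4: Z = jωL = j·1275·0.00152 = 0 + j1.939 Ω
  Z5: Z = R = 24.4 Ω
  Z6: Z = 1/(jωC) = -j/(ω·C) = 0 - j1.668e+04 Ω
Step 3 — Ladder network (open output): work backward from the far end, alternating series and parallel combinations. Z_in = 3.295e-07 + j65.36 Ω = 65.36∠90.0° Ω.
Step 4 — Source phasor: V = 110∠47.5° V = 74.31 + j81.1 V.
Step 5 — Current: I = V / Z = 1.241 - j1.137 A = 1.683∠-42.5° A.
Step 6 — Complex power: S = V·I* = 9.333e-07 + j185.1 VA.
Step 7 — Real power: P = Re(S) = 9.333e-07 W.
Step 8 — Reactive power: Q = Im(S) = 185.1 VAR.
Step 9 — Apparent power: |S| = 185.1 VA.
Step 10 — Power factor: PF = P/|S| = 5.042e-09 (lagging).

(a) P = 9.333e-07 W  (b) Q = 185.1 VAR  (c) S = 185.1 VA  (d) PF = 5.042e-09 (lagging)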